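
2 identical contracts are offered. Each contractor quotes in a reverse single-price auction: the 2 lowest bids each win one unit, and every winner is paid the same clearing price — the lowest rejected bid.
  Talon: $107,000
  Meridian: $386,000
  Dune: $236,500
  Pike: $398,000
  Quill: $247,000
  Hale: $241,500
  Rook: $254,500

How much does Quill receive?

Quill is paid $0

Sorting: 107,000 (Talon), 236,500 (Dune), 241,500 (Hale), 247,000 (Quill), …
The 2 lowest are Talon, Dune.
First losing bid is Hale's $241,500, which sets the uniform price.
Quill does not win → is paid $0.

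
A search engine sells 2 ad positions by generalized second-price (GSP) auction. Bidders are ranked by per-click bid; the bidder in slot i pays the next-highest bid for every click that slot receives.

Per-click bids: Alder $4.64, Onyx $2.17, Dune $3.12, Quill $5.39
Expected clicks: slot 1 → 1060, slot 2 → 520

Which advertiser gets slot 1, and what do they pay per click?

Quill; $4.64 per click

Sorting advertisers: $5.39 (Quill) > $4.64 (Alder) > $3.12 (Dune) > …
Slot 1 goes to the first-ranked bidder, Quill, who pays the next bid down: $4.64/click.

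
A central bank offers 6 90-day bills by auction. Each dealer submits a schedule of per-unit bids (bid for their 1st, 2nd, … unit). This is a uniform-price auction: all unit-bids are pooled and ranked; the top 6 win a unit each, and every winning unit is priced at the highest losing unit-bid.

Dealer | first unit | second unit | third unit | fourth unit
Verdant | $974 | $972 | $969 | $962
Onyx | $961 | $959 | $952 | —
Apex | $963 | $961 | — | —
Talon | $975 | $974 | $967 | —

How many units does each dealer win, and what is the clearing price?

Talon 3, Verdant 3; clearing price $963

Pooled unit-bids ranked (top 6): 975 (Talon-1), 974 (Verdant-1), 974 (Talon-2), 972 (Verdant-2), 969 (Verdant-3), 967 (Talon-3)
First bid not allocated: $963.
Allocation: Talon 3, Verdant 3.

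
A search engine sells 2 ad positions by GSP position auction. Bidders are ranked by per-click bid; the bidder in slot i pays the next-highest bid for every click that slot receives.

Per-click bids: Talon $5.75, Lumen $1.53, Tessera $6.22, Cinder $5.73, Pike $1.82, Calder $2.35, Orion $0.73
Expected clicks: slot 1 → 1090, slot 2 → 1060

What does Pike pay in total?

Per-click bids in order: $6.22 (Tessera) > $5.75 (Talon) > $5.73 (Cinder) > …
Pike ranks below slot 2 → no slot, pays nothing.

Pike pays $0.00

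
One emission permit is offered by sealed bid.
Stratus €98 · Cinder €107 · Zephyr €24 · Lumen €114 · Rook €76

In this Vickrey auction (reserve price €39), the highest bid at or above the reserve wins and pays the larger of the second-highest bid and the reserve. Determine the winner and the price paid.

Lumen pays €107

Vickrey auction (reserve price €39): the highest bid at or above the reserve wins and pays the larger of the second-highest bid and the reserve.
Bids ranked: 114 (Lumen) > 107 (Cinder) > 98 (Stratus) > 76 (Rook) > 24 (Zephyr)
Lumen has the top bid at or above the reserve (€114).
max(second-highest €107, reserve €39) = €107; the reserve does not bind.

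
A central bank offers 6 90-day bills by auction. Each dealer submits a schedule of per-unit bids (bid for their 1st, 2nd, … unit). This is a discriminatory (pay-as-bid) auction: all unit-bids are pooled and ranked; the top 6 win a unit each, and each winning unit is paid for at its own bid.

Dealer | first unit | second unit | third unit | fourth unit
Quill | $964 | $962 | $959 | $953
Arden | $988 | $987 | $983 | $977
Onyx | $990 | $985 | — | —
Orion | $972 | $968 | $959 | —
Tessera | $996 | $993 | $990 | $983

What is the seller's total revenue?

Total revenue: $5,944

Pooled unit-bids ranked (top 6): 996 (Tessera-1), 993 (Tessera-2), 990 (Onyx-1), 990 (Tessera-3), 988 (Arden-1), 987 (Arden-2)
Next rejected bid: $985 (not a price — pay-as-bid).
Each winning unit pays its own bid.
Revenue = 996 + 993 + 990 + 990 + 988 + 987 = $5,944.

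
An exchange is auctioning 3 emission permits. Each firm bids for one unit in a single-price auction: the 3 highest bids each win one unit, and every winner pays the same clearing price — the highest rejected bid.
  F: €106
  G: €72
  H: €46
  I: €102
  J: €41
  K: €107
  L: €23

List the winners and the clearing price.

Ordering the bids: 107 (K), 106 (F), 102 (I), 72 (G), 46 (H), …
The 3 highest are K, F, I.
Clearing price = highest rejected bid = €72.

K, F, I; each pays €72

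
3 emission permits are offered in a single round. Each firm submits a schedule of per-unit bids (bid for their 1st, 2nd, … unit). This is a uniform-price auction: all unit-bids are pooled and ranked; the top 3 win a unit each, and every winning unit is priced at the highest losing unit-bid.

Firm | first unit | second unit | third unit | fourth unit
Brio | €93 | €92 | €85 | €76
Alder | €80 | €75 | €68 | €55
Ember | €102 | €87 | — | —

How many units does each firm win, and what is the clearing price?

Brio 2, Ember 1; clearing price €87

Merging the schedules and taking the best 3: 102 (Ember-1), 93 (Brio-1), 92 (Brio-2)
Highest rejected unit-bid = €87.
Allocation: Brio 2, Ember 1.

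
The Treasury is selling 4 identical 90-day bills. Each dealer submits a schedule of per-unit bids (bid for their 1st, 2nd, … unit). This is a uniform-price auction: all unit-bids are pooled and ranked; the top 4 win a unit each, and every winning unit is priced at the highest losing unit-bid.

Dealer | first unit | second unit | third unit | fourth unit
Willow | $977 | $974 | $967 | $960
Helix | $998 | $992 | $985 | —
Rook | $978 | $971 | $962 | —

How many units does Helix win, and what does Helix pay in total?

Helix: 3 units, pays $2,931

Merging the schedules and taking the best 4: 998 (Helix-1), 992 (Helix-2), 985 (Helix-3), 978 (Rook-1)
Highest rejected unit-bid = $977.
Helix wins 3 unit(s) at $977 each.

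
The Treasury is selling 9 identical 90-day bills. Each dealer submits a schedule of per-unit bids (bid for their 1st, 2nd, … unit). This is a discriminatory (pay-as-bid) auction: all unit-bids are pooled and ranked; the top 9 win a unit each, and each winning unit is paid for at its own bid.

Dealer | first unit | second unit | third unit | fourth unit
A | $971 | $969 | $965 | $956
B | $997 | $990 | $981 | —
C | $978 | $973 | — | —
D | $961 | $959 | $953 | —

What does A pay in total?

All unit-bids, highest first — top 9: 997 (B-1), 990 (B-2), 981 (B-3), 978 (C-1), 973 (C-2), 971 (A-1), 969 (A-2), 965 (A-3), 961 (D-1)
Next rejected bid: $959 (not a price — pay-as-bid).
A's winning unit-bids: 971 + 969 + 965 = $2,905.

A pays $2,905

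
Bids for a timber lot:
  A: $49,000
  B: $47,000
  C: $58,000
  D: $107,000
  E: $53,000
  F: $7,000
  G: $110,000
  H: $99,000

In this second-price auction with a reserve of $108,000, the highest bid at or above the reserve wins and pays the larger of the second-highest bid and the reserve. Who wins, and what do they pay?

G pays $108,000

Bids in order: 110,000 (G) > 107,000 (D) > 99,000 (H) > 58,000 (C) > 53,000 (E) > 49,000 (A) > …
Highest eligible bid: G at $110,000.
Second-highest bid $107,000 is below the reserve $108,000, so the reserve binds → payment $108,000.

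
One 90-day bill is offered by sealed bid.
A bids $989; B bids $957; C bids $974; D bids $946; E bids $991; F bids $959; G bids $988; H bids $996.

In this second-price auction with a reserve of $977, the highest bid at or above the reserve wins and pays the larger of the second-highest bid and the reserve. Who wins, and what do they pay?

H pays $991

Sorting bids: 996 (H) > 991 (E) > 989 (A) > 988 (G) > 974 (C) > 959 (F) > …
H has the top bid at or above the reserve ($996).
Second-highest bid $991 exceeds the reserve $977 → payment $991.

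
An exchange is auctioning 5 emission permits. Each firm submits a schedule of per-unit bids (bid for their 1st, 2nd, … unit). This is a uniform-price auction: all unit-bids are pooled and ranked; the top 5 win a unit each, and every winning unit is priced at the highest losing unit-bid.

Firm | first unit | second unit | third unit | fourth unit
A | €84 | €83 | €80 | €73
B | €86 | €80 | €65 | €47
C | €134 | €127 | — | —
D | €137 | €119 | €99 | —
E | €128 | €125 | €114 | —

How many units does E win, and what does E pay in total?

Pooled unit-bids ranked (top 5): 137 (D-1), 134 (C-1), 128 (E-1), 127 (C-2), 125 (E-2)
The (k+1)-th unit-bid is €119.
E wins 2 unit(s) at €119 each.

E: 2 units, pays €238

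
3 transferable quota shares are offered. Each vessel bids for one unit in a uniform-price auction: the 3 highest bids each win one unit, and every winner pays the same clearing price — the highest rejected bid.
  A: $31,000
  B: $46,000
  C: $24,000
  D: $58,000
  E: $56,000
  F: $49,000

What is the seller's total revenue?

Total revenue: $138,000

Sorting: 58,000 (D), 56,000 (E), 49,000 (F), 46,000 (B), 31,000 (A), …
Top 3: D, E, F.
First losing bid is B's $46,000, which sets the uniform price.
Total revenue = 3 × $46,000 = $138,000.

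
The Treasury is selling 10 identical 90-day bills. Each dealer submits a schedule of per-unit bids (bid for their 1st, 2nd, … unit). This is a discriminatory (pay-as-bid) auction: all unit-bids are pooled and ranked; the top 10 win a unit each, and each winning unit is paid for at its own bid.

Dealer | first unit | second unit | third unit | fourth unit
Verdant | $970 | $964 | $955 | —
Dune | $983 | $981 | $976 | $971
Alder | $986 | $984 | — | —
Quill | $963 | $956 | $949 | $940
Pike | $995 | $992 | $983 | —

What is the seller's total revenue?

Total revenue: $9,821

All unit-bids, highest first — top 10: 995 (Pike-1), 992 (Pike-2), 986 (Alder-1), 984 (Alder-2), 983 (Dune-1), 983 (Pike-3), 981 (Dune-2), 976 (Dune-3), 971 (Dune-4), 970 (Verdant-1)
Next rejected bid: $964 (not a price — pay-as-bid).
Each winning unit pays its own bid.
Revenue = 995 + 992 + 986 + 984 + 983 + 983 + 981 + 976 + 971 + 970 = $9,821.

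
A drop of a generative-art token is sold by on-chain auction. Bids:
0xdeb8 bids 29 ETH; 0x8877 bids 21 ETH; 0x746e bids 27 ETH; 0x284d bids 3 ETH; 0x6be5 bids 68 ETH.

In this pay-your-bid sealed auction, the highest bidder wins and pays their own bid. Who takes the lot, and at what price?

0x6be5 pays 68 ETH

Pay-your-bid sealed auction: the highest bidder wins and pays their own bid.
Bids ranked: 68 (0x6be5) > 29 (0xdeb8) > 27 (0x746e) > 21 (0x8877) > 3 (0x284d)
0x6be5 is highest → pays own bid, 68 ETH.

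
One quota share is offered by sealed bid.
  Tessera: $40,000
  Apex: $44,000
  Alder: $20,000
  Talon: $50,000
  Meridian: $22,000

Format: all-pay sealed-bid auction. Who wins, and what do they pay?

All-pay sealed-bid auction: the highest bidder wins the item, but every bidder pays their own bid.
Sorting bids: 50,000 (Talon) > 44,000 (Apex) > 40,000 (Tessera) > 22,000 (Meridian) > 20,000 (Alder)
Talon wins with the top bid; all bids are sunk regardless.

Talon pays $50,000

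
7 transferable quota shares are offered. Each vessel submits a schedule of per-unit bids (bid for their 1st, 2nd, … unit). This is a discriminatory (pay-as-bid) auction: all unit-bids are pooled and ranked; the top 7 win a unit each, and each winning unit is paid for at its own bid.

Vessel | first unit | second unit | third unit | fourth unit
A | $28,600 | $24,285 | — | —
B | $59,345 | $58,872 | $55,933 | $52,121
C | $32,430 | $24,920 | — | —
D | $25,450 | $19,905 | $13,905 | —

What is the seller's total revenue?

Pooled unit-bids ranked (top 7): 59,345 (B-1), 58,872 (B-2), 55,933 (B-3), 52,121 (B-4), 32,430 (C-1), 28,600 (A-1), 25,450 (D-1)
Next rejected bid: $24,920 (not a price — pay-as-bid).
Each winning unit pays its own bid.
Revenue = 59,345 + 58,872 + 55,933 + 52,121 + 32,430 + 28,600 + 25,450 = $312,751.

Total revenue: $312,751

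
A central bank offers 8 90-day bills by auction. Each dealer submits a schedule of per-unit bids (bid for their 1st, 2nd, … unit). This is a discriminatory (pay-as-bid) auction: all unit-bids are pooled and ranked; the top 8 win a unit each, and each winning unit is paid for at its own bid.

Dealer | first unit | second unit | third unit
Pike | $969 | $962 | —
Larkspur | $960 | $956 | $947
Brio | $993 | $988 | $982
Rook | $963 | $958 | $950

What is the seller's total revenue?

All unit-bids, highest first — top 8: 993 (Brio-1), 988 (Brio-2), 982 (Brio-3), 969 (Pike-1), 963 (Rook-1), 962 (Pike-2), 960 (Larkspur-1), 958 (Rook-2)
Next rejected bid: $956 (not a price — pay-as-bid).
Each winning unit pays its own bid.
Revenue = 993 + 988 + 982 + 969 + 963 + 962 + 960 + 958 = $7,775.

Total revenue: $7,775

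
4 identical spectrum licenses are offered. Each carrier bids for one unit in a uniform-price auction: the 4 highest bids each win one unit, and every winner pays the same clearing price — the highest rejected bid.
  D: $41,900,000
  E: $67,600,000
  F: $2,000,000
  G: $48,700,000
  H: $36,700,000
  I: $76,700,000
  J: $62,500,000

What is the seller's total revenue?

Sorting: 76,700,000 (I), 67,600,000 (E), 62,500,000 (J), 48,700,000 (G), 41,900,000 (D), 36,700,000 (H), …
Winners (4 units): I, E, J, G.
First losing bid is D's $41,900,000, which sets the uniform price.
Total revenue = 4 × $41,900,000 = $167,600,000.

Total revenue: $167,600,000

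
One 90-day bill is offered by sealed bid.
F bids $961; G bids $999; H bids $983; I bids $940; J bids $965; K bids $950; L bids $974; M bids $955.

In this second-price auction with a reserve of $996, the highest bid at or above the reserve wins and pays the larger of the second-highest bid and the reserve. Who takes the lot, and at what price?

G pays $996

Second-price auction with a reserve of $996: the highest bid at or above the reserve wins and pays the larger of the second-highest bid and the reserve.
Sorting bids: 999 (G) > 983 (H) > 974 (L) > 965 (J) > 961 (F) > 955 (M) > …
Highest eligible bid: G at $999.
Second-highest bid $983 is below the reserve $996, so the reserve binds → payment $996.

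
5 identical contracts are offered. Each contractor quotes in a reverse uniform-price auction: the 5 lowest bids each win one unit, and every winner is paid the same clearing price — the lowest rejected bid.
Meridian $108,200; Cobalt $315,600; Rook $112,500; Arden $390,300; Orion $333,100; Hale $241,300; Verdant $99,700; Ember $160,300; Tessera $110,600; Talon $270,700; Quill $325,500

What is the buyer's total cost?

Sorting: 99,700 (Verdant), 108,200 (Meridian), 110,600 (Tessera), 112,500 (Rook), 160,300 (Ember), 241,300 (Hale), 270,700 (Talon), …
Winners (5 units): Verdant, Meridian, Tessera, Rook, Ember.
First losing bid is Hale's $241,300, which sets the uniform price.
Total cost = 5 × $241,300 = $1,206,500.

Total cost: $1,206,500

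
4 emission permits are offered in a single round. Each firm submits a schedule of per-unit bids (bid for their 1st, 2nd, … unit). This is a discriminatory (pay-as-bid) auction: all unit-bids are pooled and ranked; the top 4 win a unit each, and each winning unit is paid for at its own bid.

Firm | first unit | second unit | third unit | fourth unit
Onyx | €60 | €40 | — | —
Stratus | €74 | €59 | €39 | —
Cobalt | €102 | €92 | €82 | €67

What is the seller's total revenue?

All unit-bids, highest first — top 4: 102 (Cobalt-1), 92 (Cobalt-2), 82 (Cobalt-3), 74 (Stratus-1)
Next rejected bid: €67 (not a price — pay-as-bid).
Each winning unit pays its own bid.
Revenue = 102 + 92 + 82 + 74 = €350.

Total revenue: €350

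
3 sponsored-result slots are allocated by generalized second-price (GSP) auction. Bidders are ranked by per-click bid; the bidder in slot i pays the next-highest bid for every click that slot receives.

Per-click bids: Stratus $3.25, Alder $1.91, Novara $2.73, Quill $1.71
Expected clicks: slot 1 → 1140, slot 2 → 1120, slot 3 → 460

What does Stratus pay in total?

Ranked by bid: $3.25 (Stratus) > $2.73 (Novara) > $1.91 (Alder) > $1.71 (Quill)
Stratus holds slot 1 → pays next bid $2.73 × 1140 clicks = $3112.20.

Stratus pays $3112.20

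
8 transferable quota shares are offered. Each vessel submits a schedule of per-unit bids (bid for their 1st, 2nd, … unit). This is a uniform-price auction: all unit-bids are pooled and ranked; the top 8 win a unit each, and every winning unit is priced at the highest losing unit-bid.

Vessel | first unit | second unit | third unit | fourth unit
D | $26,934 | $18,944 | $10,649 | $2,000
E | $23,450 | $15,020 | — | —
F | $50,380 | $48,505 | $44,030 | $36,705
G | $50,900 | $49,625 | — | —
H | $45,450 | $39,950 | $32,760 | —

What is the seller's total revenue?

All unit-bids, highest first — top 8: 50,900 (G-1), 50,380 (F-1), 49,625 (G-2), 48,505 (F-2), 45,450 (H-1), 44,030 (F-3), 39,950 (H-2), 36,705 (F-4)
First bid not allocated: $32,760.
Allocation: F 4, G 2, H 2. Every unit priced at $32,760.
Revenue = 8 × 32,760 = $262,080.

Total revenue: $262,080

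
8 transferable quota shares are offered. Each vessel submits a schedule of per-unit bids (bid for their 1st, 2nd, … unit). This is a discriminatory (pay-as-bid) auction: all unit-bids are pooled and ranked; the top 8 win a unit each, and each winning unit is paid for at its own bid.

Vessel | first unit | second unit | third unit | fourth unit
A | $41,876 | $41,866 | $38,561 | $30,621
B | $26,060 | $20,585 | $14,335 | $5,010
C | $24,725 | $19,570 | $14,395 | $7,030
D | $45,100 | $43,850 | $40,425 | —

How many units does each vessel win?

A 4, B 1, D 3

Merging the schedules and taking the best 8: 45,100 (D-1), 43,850 (D-2), 41,876 (A-1), 41,866 (A-2), 40,425 (D-3), 38,561 (A-3), 30,621 (A-4), 26,060 (B-1)
Next rejected bid: $24,725 (not a price — pay-as-bid).
Allocation: A 4, B 1, D 3.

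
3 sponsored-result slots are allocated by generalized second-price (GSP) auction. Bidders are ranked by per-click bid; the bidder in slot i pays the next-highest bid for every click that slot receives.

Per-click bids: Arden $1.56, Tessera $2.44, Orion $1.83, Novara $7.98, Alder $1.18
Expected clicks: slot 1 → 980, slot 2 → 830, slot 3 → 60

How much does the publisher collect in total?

Sorting advertisers: $7.98 (Novara) > $2.44 (Tessera) > $1.83 (Orion) > $1.56 (Arden) > …
Slot 1: Novara pays $2.44 × 980 = $2391.20
Slot 2: Tessera pays $1.83 × 830 = $1518.90
Slot 3: Orion pays $1.56 × 60 = $93.60
Total = $4003.70

Total revenue: $4003.70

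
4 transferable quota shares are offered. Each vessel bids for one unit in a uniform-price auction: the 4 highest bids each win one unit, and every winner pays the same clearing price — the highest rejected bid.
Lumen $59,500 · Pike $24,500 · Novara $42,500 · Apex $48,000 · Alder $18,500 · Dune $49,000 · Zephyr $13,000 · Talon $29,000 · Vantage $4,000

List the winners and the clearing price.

Ordering the bids: 59,500 (Lumen), 49,000 (Dune), 48,000 (Apex), 42,500 (Novara), 29,000 (Talon), 24,500 (Pike), …
Top 4: Lumen, Dune, Apex, Novara.
Highest unsuccessful bid: $29,000 → clearing price.

Lumen, Dune, Apex, Novara; each pays $29,000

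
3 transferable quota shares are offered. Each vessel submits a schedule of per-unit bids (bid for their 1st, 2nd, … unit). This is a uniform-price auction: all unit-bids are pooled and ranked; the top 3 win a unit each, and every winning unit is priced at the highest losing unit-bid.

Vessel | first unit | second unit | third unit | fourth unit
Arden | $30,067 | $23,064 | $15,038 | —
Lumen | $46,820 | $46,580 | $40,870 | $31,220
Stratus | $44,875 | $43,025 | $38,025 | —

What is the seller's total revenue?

Merging the schedules and taking the best 3: 46,820 (Lumen-1), 46,580 (Lumen-2), 44,875 (Stratus-1)
Highest rejected unit-bid = $43,025.
Allocation: Lumen 2, Stratus 1. Every unit priced at $43,025.
Revenue = 3 × 43,025 = $129,075.

Total revenue: $129,075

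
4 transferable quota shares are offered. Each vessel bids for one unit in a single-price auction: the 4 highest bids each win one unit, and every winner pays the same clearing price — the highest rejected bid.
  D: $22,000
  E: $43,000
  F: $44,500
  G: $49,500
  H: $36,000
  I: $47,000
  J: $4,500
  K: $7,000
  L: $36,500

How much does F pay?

Sorting: 49,500 (G), 47,000 (I), 44,500 (F), 43,000 (E), 36,500 (L), 36,000 (H), …
Winners (4 units): G, I, F, E.
Highest unsuccessful bid: $36,500 → clearing price.
F wins → pays $36,500.

F pays $36,500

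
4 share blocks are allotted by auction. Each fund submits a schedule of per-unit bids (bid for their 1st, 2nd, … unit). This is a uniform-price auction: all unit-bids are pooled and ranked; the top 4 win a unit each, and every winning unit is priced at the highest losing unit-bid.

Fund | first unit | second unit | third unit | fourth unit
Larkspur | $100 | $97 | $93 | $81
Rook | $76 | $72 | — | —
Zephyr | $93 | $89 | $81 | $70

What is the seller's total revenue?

Merging the schedules and taking the best 4: 100 (Larkspur-1), 97 (Larkspur-2), 93 (Larkspur-3), 93 (Zephyr-1)
Highest rejected unit-bid = $89.
Allocation: Larkspur 3, Zephyr 1. Every unit priced at $89.
Revenue = 4 × 89 = $356.

Total revenue: $356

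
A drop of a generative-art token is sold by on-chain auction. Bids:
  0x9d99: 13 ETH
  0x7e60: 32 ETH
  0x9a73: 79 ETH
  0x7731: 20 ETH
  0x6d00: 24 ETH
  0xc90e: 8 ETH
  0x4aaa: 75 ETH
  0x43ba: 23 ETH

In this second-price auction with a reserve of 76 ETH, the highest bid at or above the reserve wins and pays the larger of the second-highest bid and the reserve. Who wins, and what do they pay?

Second-price auction with a reserve of 76 ETH: the highest bid at or above the reserve wins and pays the larger of the second-highest bid and the reserve.
Bids in order: 79 (0x9a73) > 75 (0x4aaa) > 32 (0x7e60) > 24 (0x6d00) > 23 (0x43ba) > 20 (0x7731) > …
Highest eligible bid: 0x9a73 at 79 ETH.
Second-highest bid 75 ETH is below the reserve 76 ETH, so the reserve binds → payment 76 ETH.

0x9a73 pays 76 ETH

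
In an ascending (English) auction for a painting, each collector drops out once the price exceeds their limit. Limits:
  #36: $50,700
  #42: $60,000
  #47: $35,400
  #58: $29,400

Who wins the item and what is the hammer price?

Rule: the price rises until one bidder remains; the winner pays the price at which the last rival dropped out.
Sorting limits: 60,000 (#42) > 50,700 (#36) > 35,400 (#47) > 29,400 (#58)
#36 is the last rival to drop out, at $50,700; #42 remains and wins at that price.

#42 wins at $50,700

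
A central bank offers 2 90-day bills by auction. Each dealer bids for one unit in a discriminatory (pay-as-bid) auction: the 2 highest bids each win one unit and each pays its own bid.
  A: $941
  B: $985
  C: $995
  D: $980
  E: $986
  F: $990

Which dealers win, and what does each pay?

C $995, F $990

Ordering the bids: 995 (C), 990 (F), 986 (E), 985 (B), …
Top 2: C, F.
Each winner pays its own bid: C $995, F $990.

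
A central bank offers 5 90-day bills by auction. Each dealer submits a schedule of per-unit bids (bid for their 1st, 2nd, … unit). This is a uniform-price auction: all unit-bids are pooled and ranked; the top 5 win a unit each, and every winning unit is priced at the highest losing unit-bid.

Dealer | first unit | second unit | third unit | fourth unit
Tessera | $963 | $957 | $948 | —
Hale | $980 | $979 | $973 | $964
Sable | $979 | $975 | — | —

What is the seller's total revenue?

Total revenue: $4,820

All unit-bids, highest first — top 5: 980 (Hale-1), 979 (Hale-2), 979 (Sable-1), 975 (Sable-2), 973 (Hale-3)
Highest rejected unit-bid = $964.
Allocation: Hale 3, Sable 2. Every unit priced at $964.
Revenue = 5 × 964 = $4,820.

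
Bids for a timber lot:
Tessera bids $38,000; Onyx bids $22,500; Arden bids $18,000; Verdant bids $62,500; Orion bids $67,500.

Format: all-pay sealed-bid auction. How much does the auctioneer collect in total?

Total revenue: $208,500

Sorting bids: 67,500 (Orion) > 62,500 (Verdant) > 38,000 (Tessera) > 22,500 (Onyx) > 18,000 (Arden)
Orion wins with the top bid; all bids are sunk regardless.
Every bidder forfeits their bid regardless of winning.
Revenue = 38,000 + 22,500 + 18,000 + 62,500 + 67,500 = $208,500.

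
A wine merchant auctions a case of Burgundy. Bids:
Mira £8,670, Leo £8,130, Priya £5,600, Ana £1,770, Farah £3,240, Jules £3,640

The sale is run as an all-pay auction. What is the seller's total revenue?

Total revenue: £31,050

Bids in order: 8,670 (Mira) > 8,130 (Leo) > 5,600 (Priya) > 3,640 (Jules) > 3,240 (Farah) > 1,770 (Ana)
Mira wins with the top bid; all bids are sunk regardless.
Every bidder forfeits their bid regardless of winning.
Revenue = 8,670 + 8,130 + 5,600 + 1,770 + 3,240 + 3,640 = £31,050.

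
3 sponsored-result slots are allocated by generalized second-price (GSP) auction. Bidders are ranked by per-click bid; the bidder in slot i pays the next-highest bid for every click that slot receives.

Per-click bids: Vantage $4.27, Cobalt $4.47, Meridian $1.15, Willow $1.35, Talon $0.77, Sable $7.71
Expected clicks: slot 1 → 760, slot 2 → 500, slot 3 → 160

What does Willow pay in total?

Willow pays $0.00

Per-click bids in order: $7.71 (Sable) > $4.47 (Cobalt) > $4.27 (Vantage) > $1.35 (Willow) > …
Willow ranks below slot 3 → no slot, pays nothing.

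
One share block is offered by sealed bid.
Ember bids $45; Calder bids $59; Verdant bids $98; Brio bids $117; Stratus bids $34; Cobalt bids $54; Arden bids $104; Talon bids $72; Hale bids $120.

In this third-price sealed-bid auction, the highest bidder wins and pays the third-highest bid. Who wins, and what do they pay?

Hale pays $104

Sorting bids: 120 (Hale) > 117 (Brio) > 104 (Arden) > 98 (Verdant) > 72 (Talon) > 59 (Calder) > …
Hale is highest; pays the third-highest bid, $104.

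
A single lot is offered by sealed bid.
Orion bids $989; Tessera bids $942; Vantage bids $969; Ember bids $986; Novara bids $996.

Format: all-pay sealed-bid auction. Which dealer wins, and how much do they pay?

Novara pays $996

Bids in order: 996 (Novara) > 989 (Orion) > 986 (Ember) > 969 (Vantage) > 942 (Tessera)
Novara is highest and takes the item; every bidder forfeits their bid.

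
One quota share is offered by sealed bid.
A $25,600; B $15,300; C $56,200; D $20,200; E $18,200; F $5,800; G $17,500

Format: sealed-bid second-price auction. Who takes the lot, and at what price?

C pays $25,600

Sorting bids: 56,200 (C) > 25,600 (A) > 20,200 (D) > 18,200 (E) > 17,500 (G) > 15,300 (B) > …
C wins with the highest bid; price is set by the runner-up at $25,600.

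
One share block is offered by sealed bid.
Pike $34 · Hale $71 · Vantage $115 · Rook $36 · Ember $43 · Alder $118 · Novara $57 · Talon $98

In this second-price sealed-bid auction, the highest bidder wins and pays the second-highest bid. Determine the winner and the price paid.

Second-price sealed-bid auction: the highest bidder wins and pays the second-highest bid.
Bids ranked: 118 (Alder) > 115 (Vantage) > 98 (Talon) > 71 (Hale) > 57 (Novara) > 43 (Ember) > …
Second-price: Alder pays Vantage's bid of $115.

Alder pays $115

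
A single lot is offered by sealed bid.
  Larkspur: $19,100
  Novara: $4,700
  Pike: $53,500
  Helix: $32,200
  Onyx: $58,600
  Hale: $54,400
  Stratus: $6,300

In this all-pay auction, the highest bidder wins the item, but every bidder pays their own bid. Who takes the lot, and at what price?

Onyx pays $58,600

Rule: the highest bidder wins the item, but every bidder pays their own bid.
Bids ranked: 58,600 (Onyx) > 54,400 (Hale) > 53,500 (Pike) > 32,200 (Helix) > 19,100 (Larkspur) > 6,300 (Stratus) > …
Onyx is highest and takes the item; every bidder forfeits their bid.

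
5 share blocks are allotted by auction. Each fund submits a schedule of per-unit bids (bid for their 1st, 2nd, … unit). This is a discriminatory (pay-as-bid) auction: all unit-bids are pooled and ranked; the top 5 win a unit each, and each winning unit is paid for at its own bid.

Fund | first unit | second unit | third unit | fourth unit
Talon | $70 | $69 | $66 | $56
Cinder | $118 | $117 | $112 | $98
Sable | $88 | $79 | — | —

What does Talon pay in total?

Talon pays $0

Merging the schedules and taking the best 5: 118 (Cinder-1), 117 (Cinder-2), 112 (Cinder-3), 98 (Cinder-4), 88 (Sable-1)
Next rejected bid: $79 (not a price — pay-as-bid).
Talon wins no units.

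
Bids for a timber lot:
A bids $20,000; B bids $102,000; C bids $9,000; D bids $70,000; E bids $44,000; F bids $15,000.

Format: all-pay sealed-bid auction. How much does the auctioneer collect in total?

Total revenue: $260,000

All-pay sealed-bid auction: the highest bidder wins the item, but every bidder pays their own bid.
Bids ranked: 102,000 (B) > 70,000 (D) > 44,000 (E) > 20,000 (A) > 15,000 (F) > 9,000 (C)
Every bidder forfeits their bid regardless of winning.
Revenue = 20,000 + 102,000 + 9,000 + 70,000 + 44,000 + 15,000 = $260,000.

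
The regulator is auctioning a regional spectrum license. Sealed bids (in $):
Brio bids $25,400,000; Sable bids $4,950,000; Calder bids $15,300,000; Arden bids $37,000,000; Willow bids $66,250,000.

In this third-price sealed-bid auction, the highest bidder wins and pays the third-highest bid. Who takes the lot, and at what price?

Third-price sealed-bid auction: the highest bidder wins and pays the third-highest bid.
Bids ranked: 66,250,000 (Willow) > 37,000,000 (Arden) > 25,400,000 (Brio) > 15,300,000 (Calder) > 4,950,000 (Sable)
Willow wins; payment is bid #3 in the ranking = $25,400,000.

Willow pays $25,400,000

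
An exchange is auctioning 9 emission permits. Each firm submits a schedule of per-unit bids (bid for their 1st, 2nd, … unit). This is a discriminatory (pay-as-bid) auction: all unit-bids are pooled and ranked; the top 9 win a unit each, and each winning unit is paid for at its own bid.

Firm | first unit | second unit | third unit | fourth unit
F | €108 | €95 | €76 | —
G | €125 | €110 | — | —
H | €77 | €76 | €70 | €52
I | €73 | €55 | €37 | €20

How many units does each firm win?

F 3, G 2, H 3, I 1

Pooled unit-bids ranked (top 9): 125 (G-1), 110 (G-2), 108 (F-1), 95 (F-2), 77 (H-1), 76 (F-3), 76 (H-2), 73 (I-1), 70 (H-3)
Next rejected bid: €55 (not a price — pay-as-bid).
Allocation: F 3, G 2, H 3, I 1.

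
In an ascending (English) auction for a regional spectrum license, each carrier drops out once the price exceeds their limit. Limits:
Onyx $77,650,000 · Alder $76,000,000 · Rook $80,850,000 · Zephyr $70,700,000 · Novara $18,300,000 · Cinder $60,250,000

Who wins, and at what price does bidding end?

Rook wins at $77,650,000

Rule: the price rises until one bidder remains; the winner pays the price at which the last rival dropped out.
Limits ranked: 80,850,000 (Rook) > 77,650,000 (Onyx) > 76,000,000 (Alder) > 70,700,000 (Zephyr) > 60,250,000 (Cinder) > 18,300,000 (Novara)
Once the price passes $77,650,000, only Rook is left; the hammer falls at Onyx's limit of $77,650,000.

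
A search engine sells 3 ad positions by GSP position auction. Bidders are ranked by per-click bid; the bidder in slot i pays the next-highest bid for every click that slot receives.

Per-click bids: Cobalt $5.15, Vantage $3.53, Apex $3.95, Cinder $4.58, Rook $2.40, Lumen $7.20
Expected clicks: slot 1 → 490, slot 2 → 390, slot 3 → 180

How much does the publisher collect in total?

Ranked by bid: $7.20 (Lumen) > $5.15 (Cobalt) > $4.58 (Cinder) > $3.95 (Apex) > …
Slot 1: Lumen pays $5.15 × 490 = $2523.50
Slot 2: Cobalt pays $4.58 × 390 = $1786.20
Slot 3: Cinder pays $3.95 × 180 = $711.00
Total = $5020.70

Total revenue: $5020.70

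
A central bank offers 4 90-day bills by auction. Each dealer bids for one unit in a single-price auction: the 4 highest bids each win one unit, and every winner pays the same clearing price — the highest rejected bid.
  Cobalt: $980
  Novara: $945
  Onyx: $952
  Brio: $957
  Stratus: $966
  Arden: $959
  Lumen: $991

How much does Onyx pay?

Sorting: 991 (Lumen), 980 (Cobalt), 966 (Stratus), 959 (Arden), 957 (Brio), 952 (Onyx), …
Top 4: Lumen, Cobalt, Stratus, Arden.
First losing bid is Brio's $957, which sets the uniform price.
Onyx does not win → pays $0.

Onyx pays $0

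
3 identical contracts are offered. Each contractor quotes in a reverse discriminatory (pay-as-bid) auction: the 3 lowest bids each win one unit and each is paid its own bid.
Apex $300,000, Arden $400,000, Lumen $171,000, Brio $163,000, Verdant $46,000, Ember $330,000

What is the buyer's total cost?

Sorting: 46,000 (Verdant), 163,000 (Brio), 171,000 (Lumen), 300,000 (Apex), 330,000 (Ember), …
Lowest 3: Verdant, Brio, Lumen.
Total cost = 46,000 + 163,000 + 171,000 = $380,000.

Total cost: $380,000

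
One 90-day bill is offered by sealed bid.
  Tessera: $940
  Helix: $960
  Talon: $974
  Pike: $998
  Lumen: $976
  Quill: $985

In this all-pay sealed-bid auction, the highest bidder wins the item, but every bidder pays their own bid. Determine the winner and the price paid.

Rule: the highest bidder wins the item, but every bidder pays their own bid.
Sorting bids: 998 (Pike) > 985 (Quill) > 976 (Lumen) > 974 (Talon) > 960 (Helix) > 940 (Tessera)
Pike wins with the top bid; all bids are sunk regardless.

Pike pays $998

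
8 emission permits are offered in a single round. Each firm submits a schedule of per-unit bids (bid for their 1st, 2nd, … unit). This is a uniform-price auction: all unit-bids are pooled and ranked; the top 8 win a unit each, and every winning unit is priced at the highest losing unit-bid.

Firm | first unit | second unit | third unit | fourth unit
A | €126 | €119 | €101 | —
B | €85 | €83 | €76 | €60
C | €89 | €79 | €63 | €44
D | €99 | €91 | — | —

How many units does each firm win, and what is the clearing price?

A 3, B 2, C 1, D 2; clearing price €79

All unit-bids, highest first — top 8: 126 (A-1), 119 (A-2), 101 (A-3), 99 (D-1), 91 (D-2), 89 (C-1), 85 (B-1), 83 (B-2)
The (k+1)-th unit-bid is €79.
Allocation: A 3, B 2, C 1, D 2.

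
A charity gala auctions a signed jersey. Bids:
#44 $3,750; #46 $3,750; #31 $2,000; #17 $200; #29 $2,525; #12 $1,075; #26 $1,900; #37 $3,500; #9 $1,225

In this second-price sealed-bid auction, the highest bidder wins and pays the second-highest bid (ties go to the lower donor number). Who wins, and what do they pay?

Sorting bids: 3,750 (#44) > 3,750 (#46) > 3,500 (#37) > 2,525 (#29) > 2,000 (#31) > 1,900 (#26) > …
#44 and #46 tie at $3,750; tie-break gives it to #44.
Second-price: #44 pays #46's bid of $3,750.

#44 pays $3,750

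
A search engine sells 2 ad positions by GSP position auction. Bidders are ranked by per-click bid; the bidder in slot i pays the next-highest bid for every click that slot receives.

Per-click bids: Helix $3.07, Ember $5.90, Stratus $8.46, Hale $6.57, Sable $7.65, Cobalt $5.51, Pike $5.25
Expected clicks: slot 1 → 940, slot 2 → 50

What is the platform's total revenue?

Total revenue: $7519.50

Ranked by bid: $8.46 (Stratus) > $7.65 (Sable) > $6.57 (Hale) > …
Slot 1: Stratus pays $7.65 × 940 = $7191.00
Slot 2: Sable pays $6.57 × 50 = $328.50
Total = $7519.50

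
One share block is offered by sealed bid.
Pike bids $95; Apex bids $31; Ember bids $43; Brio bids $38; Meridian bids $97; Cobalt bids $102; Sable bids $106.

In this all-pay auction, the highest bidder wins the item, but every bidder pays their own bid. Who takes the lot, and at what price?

Sable pays $106

All-pay auction: the highest bidder wins the item, but every bidder pays their own bid.
Sorting bids: 106 (Sable) > 102 (Cobalt) > 97 (Meridian) > 95 (Pike) > 43 (Ember) > 38 (Brio) > …
Sable wins with the top bid; all bids are sunk regardless.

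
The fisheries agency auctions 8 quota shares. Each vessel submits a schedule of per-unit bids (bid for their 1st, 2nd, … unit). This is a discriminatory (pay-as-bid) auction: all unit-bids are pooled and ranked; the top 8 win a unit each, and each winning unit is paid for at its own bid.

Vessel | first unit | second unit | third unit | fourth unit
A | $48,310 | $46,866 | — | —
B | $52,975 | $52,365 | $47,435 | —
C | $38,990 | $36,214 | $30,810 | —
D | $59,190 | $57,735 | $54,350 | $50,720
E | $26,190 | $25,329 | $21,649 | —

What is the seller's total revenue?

Total revenue: $423,080

Merging the schedules and taking the best 8: 59,190 (D-1), 57,735 (D-2), 54,350 (D-3), 52,975 (B-1), 52,365 (B-2), 50,720 (D-4), 48,310 (A-1), 47,435 (B-3)
Next rejected bid: $46,866 (not a price — pay-as-bid).
Each winning unit pays its own bid.
Revenue = 59,190 + 57,735 + 54,350 + 52,975 + 52,365 + 50,720 + 48,310 + 47,435 = $423,080.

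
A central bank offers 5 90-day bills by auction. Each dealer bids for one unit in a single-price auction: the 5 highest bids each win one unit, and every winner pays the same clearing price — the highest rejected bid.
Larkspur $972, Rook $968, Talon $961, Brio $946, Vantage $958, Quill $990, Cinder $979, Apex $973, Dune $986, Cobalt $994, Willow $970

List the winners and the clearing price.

Ordering the bids: 994 (Cobalt), 990 (Quill), 986 (Dune), 979 (Cinder), 973 (Apex), 972 (Larkspur), 970 (Willow), …
The 5 highest are Cobalt, Quill, Dune, Cinder, Apex.
First losing bid is Larkspur's $972, which sets the uniform price.

Cobalt, Quill, Dune, Cinder, Apex; each pays $972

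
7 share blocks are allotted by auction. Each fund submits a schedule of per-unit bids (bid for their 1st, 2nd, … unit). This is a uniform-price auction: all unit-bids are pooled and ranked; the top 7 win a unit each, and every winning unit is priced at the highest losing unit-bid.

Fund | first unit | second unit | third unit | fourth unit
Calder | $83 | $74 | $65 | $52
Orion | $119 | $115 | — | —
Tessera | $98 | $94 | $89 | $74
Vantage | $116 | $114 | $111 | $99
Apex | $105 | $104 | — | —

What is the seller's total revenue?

Merging the schedules and taking the best 7: 119 (Orion-1), 116 (Vantage-1), 115 (Orion-2), 114 (Vantage-2), 111 (Vantage-3), 105 (Apex-1), 104 (Apex-2)
Highest rejected unit-bid = $99.
Allocation: Apex 2, Orion 2, Vantage 3. Every unit priced at $99.
Revenue = 7 × 99 = $693.

Total revenue: $693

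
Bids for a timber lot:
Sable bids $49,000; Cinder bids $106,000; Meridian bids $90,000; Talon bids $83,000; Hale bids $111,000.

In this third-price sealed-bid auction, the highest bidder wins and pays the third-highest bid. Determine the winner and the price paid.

Sorting bids: 111,000 (Hale) > 106,000 (Cinder) > 90,000 (Meridian) > 83,000 (Talon) > 49,000 (Sable)
Hale wins; payment is bid #3 in the ranking = $90,000.

Hale pays $90,000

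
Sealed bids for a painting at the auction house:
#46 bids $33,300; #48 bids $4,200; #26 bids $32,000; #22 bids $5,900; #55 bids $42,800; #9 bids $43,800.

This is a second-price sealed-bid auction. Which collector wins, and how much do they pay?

#9 pays $42,800

Bids ranked: 43,800 (#9) > 42,800 (#55) > 33,300 (#46) > 32,000 (#26) > 5,900 (#22) > 4,200 (#48)
#9 is highest; pays the second-highest bid, $42,800.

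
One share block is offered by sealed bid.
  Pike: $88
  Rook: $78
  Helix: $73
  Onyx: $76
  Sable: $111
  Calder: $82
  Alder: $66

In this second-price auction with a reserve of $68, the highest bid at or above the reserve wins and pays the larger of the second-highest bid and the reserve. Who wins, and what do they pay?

Sable pays $88

Bids in order: 111 (Sable) > 88 (Pike) > 82 (Calder) > 78 (Rook) > 76 (Onyx) > 73 (Helix) > …
Highest eligible bid: Sable at $111.
Second-highest bid $88 exceeds the reserve $68 → payment $88.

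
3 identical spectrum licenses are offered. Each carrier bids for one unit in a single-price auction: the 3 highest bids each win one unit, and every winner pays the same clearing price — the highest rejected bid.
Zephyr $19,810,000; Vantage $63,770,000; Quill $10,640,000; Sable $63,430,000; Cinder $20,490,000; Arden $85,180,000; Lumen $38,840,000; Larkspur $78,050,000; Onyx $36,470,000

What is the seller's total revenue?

Ordering the bids: 85,180,000 (Arden), 78,050,000 (Larkspur), 63,770,000 (Vantage), 63,430,000 (Sable), 38,840,000 (Lumen), …
The 3 highest are Arden, Larkspur, Vantage.
Highest unsuccessful bid: $63,430,000 → clearing price.
Total revenue = 3 × $63,430,000 = $190,290,000.

Total revenue: $190,290,000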